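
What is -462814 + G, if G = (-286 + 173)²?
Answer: -450045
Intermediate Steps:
G = 12769 (G = (-113)² = 12769)
-462814 + G = -462814 + 12769 = -450045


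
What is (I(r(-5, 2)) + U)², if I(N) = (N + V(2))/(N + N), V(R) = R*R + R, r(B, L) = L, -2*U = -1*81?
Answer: 7225/4 ≈ 1806.3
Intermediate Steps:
U = 81/2 (U = -(-1)*81/2 = -½*(-81) = 81/2 ≈ 40.500)
V(R) = R + R² (V(R) = R² + R = R + R²)
I(N) = (6 + N)/(2*N) (I(N) = (N + 2*(1 + 2))/(N + N) = (N + 2*3)/((2*N)) = (N + 6)*(1/(2*N)) = (6 + N)*(1/(2*N)) = (6 + N)/(2*N))
(I(r(-5, 2)) + U)² = ((½)*(6 + 2)/2 + 81/2)² = ((½)*(½)*8 + 81/2)² = (2 + 81/2)² = (85/2)² = 7225/4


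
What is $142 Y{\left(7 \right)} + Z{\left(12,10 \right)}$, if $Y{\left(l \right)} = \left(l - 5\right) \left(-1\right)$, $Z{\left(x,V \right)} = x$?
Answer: $-272$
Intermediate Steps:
$Y{\left(l \right)} = 5 - l$ ($Y{\left(l \right)} = \left(-5 + l\right) \left(-1\right) = 5 - l$)
$142 Y{\left(7 \right)} + Z{\left(12,10 \right)} = 142 \left(5 - 7\right) + 12 = 142 \left(-2\right) + 12 = -284 + 12 = -272$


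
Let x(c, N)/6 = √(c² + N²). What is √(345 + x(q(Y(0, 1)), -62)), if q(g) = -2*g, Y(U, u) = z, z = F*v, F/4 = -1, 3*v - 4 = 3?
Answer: √(345 + 4*√9433) ≈ 27.083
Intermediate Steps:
v = 7/3 (v = 4/3 + (⅓)*3 = 4/3 + 1 = 7/3 ≈ 2.3333)
F = -4 (F = 4*(-1) = -4)
z = -28/3 (z = -4*7/3 = -28/3 ≈ -9.3333)
Y(U, u) = -28/3
x(c, N) = 6*√(N² + c²) (x(c, N) = 6*√(c² + N²) = 6*√(N² + c²))
√(345 + x(q(Y(0, 1)), -62)) = √(345 + 6*√((-62)² + (-2*(-28/3))²)) = √(345 + 6*√(3844 + (56/3)²)) = √(345 + 6*√(3844 + 3136/9)) = √(345 + 6*√(37732/9)) = √(345 + 6*(2*√9433/3)) = √(345 + 4*√9433)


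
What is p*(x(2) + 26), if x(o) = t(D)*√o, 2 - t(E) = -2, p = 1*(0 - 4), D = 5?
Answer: -104 - 16*√2 ≈ -126.63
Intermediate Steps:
p = -4 (p = 1*(-4) = -4)
t(E) = 4 (t(E) = 2 - 1*(-2) = 2 + 2 = 4)
x(o) = 4*√o
p*(x(2) + 26) = -4*(4*√2 + 26) = -4*(26 + 4*√2) = -104 - 16*√2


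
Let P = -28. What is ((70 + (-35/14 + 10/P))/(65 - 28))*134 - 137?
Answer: 27497/259 ≈ 106.17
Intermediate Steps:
((70 + (-35/14 + 10/P))/(65 - 28))*134 - 137 = ((70 + (-35/14 + 10/(-28)))/(65 - 28))*134 - 137 = ((70 + (-35*1/14 + 10*(-1/28)))/37)*134 - 137 = ((70 + (-5/2 - 5/14))*(1/37))*134 - 137 = ((70 - 20/7)*(1/37))*134 - 137 = ((470/7)*(1/37))*134 - 137 = (470/259)*134 - 137 = 62980/259 - 137 = 27497/259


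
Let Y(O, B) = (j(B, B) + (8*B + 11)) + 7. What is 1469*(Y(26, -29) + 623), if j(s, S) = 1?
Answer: 602290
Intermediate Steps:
Y(O, B) = 19 + 8*B (Y(O, B) = (1 + (8*B + 11)) + 7 = (1 + (11 + 8*B)) + 7 = (12 + 8*B) + 7 = 19 + 8*B)
1469*(Y(26, -29) + 623) = 1469*((19 + 8*(-29)) + 623) = 1469*((19 - 232) + 623) = 1469*(-213 + 623) = 1469*410 = 602290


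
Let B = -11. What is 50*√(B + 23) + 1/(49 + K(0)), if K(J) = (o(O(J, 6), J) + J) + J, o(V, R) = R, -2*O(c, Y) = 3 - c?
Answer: 1/49 + 100*√3 ≈ 173.23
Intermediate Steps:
O(c, Y) = -3/2 + c/2 (O(c, Y) = -(3 - c)/2 = -3/2 + c/2)
K(J) = 3*J (K(J) = (J + J) + J = 2*J + J = 3*J)
50*√(B + 23) + 1/(49 + K(0)) = 50*√(-11 + 23) + 1/(49 + 3*0) = 50*√12 + 1/(49 + 0) = 50*(2*√3) + 1/49 = 100*√3 + 1/49 = 1/49 + 100*√3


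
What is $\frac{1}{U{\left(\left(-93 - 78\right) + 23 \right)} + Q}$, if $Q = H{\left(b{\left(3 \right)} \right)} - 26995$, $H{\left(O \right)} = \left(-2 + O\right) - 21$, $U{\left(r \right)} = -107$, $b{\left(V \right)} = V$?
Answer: $- \frac{1}{27122} \approx -3.687 \cdot 10^{-5}$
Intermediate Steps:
$H{\left(O \right)} = -23 + O$
$Q = -27015$ ($Q = \left(-23 + 3\right) - 26995 = -20 - 26995 = -27015$)
$\frac{1}{U{\left(\left(-93 - 78\right) + 23 \right)} + Q} = \frac{1}{-107 - 27015} = \frac{1}{-27122} = - \frac{1}{27122}$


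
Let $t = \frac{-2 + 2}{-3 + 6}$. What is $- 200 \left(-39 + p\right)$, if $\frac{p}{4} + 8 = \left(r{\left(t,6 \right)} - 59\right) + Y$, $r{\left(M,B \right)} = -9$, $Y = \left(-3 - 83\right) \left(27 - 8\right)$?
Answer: $1375800$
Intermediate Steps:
$Y = -1634$ ($Y = \left(-86\right) 19 = -1634$)
$t = 0$ ($t = \frac{0}{3} = 0 \cdot \frac{1}{3} = 0$)
$p = -6840$ ($p = -32 + 4 \left(\left(-9 - 59\right) - 1634\right) = -32 + 4 \left(-68 - 1634\right) = -32 + 4 \left(-1702\right) = -32 - 6808 = -6840$)
$- 200 \left(-39 + p\right) = - 200 \left(-39 - 6840\right) = \left(-200\right) \left(-6879\right) = 1375800$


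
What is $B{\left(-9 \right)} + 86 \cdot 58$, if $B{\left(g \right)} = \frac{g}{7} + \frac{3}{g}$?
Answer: $\frac{104714}{21} \approx 4986.4$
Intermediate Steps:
$B{\left(g \right)} = \frac{3}{g} + \frac{g}{7}$ ($B{\left(g \right)} = g \frac{1}{7} + \frac{3}{g} = \frac{g}{7} + \frac{3}{g} = \frac{3}{g} + \frac{g}{7}$)
$B{\left(-9 \right)} + 86 \cdot 58 = \left(\frac{3}{-9} + \frac{1}{7} \left(-9\right)\right) + 86 \cdot 58 = \left(3 \left(- \frac{1}{9}\right) - \frac{9}{7}\right) + 4988 = \left(- \frac{1}{3} - \frac{9}{7}\right) + 4988 = - \frac{34}{21} + 4988 = \frac{104714}{21}$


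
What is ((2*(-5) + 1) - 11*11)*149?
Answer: -19370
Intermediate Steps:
((2*(-5) + 1) - 11*11)*149 = ((-10 + 1) - 121)*149 = (-9 - 121)*149 = -130*149 = -19370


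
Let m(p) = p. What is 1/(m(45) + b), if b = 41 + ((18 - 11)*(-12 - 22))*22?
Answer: -1/5150 ≈ -0.00019417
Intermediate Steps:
b = -5195 (b = 41 + (7*(-34))*22 = 41 - 238*22 = 41 - 5236 = -5195)
1/(m(45) + b) = 1/(45 - 5195) = 1/(-5150) = -1/5150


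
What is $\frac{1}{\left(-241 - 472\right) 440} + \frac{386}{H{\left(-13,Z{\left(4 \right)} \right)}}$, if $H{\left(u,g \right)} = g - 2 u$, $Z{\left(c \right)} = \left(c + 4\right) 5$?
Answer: $\frac{5504357}{941160} \approx 5.8485$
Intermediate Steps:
$Z{\left(c \right)} = 20 + 5 c$ ($Z{\left(c \right)} = \left(4 + c\right) 5 = 20 + 5 c$)
$\frac{1}{\left(-241 - 472\right) 440} + \frac{386}{H{\left(-13,Z{\left(4 \right)} \right)}} = \frac{1}{\left(-241 - 472\right) 440} + \frac{386}{\left(20 + 5 \cdot 4\right) - -26} = \frac{1}{-713} \cdot \frac{1}{440} + \frac{386}{\left(20 + 20\right) + 26} = \left(- \frac{1}{713}\right) \frac{1}{440} + \frac{386}{40 + 26} = - \frac{1}{313720} + \frac{386}{66} = - \frac{1}{313720} + 386 \cdot \frac{1}{66} = - \frac{1}{313720} + \frac{193}{33} = \frac{5504357}{941160}$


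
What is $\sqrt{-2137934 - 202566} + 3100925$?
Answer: $3100925 + 10 i \sqrt{23405} \approx 3.1009 \cdot 10^{6} + 1529.9 i$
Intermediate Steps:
$\sqrt{-2137934 - 202566} + 3100925 = \sqrt{-2340500} + 3100925 = 10 i \sqrt{23405} + 3100925 = 3100925 + 10 i \sqrt{23405}$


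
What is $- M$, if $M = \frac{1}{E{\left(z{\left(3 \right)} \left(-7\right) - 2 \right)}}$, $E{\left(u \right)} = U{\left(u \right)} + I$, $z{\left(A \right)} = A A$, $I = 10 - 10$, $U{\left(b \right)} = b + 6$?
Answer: $\frac{1}{59} \approx 0.016949$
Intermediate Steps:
$U{\left(b \right)} = 6 + b$
$I = 0$ ($I = 10 - 10 = 0$)
$z{\left(A \right)} = A^{2}$
$E{\left(u \right)} = 6 + u$ ($E{\left(u \right)} = \left(6 + u\right) + 0 = 6 + u$)
$M = - \frac{1}{59}$ ($M = \frac{1}{6 + \left(3^{2} \left(-7\right) - 2\right)} = \frac{1}{6 + \left(9 \left(-7\right) - 2\right)} = \frac{1}{6 - 65} = \frac{1}{-59} = - \frac{1}{59} \approx -0.016949$)
$- M = \left(-1\right) \left(- \frac{1}{59}\right) = \frac{1}{59}$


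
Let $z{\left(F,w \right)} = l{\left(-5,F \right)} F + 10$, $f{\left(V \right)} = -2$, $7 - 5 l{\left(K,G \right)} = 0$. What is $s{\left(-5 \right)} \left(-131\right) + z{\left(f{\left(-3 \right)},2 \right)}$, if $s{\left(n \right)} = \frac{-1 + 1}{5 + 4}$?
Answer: $\frac{36}{5} \approx 7.2$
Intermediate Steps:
$l{\left(K,G \right)} = \frac{7}{5}$ ($l{\left(K,G \right)} = \frac{7}{5} - 0 = \frac{7}{5} + 0 = \frac{7}{5}$)
$s{\left(n \right)} = 0$ ($s{\left(n \right)} = \frac{0}{9} = 0 \cdot \frac{1}{9} = 0$)
$z{\left(F,w \right)} = 10 + \frac{7 F}{5}$ ($z{\left(F,w \right)} = \frac{7 F}{5} + 10 = 10 + \frac{7 F}{5}$)
$s{\left(-5 \right)} \left(-131\right) + z{\left(f{\left(-3 \right)},2 \right)} = 0 \left(-131\right) + \left(10 + \frac{7}{5} \left(-2\right)\right) = 0 + \left(10 - \frac{14}{5}\right) = 0 + \frac{36}{5} = \frac{36}{5}$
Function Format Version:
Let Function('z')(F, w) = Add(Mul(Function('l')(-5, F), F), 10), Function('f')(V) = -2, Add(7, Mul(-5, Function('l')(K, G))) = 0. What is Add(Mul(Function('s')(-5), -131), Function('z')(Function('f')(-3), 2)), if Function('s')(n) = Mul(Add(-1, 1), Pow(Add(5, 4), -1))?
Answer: Rational(36, 5) ≈ 7.2000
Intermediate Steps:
Function('l')(K, G) = Rational(7, 5) (Function('l')(K, G) = Add(Rational(7, 5), Mul(Rational(-1, 5), 0)) = Add(Rational(7, 5), 0) = Rational(7, 5))
Function('s')(n) = 0 (Function('s')(n) = Mul(0, Pow(9, -1)) = Mul(0, Rational(1, 9)) = 0)
Function('z')(F, w) = Add(10, Mul(Rational(7, 5), F)) (Function('z')(F, w) = Add(Mul(Rational(7, 5), F), 10) = Add(10, Mul(Rational(7, 5), F)))
Add(Mul(Function('s')(-5), -131), Function('z')(Function('f')(-3), 2)) = Add(Mul(0, -131), Add(10, Mul(Rational(7, 5), -2))) = Add(0, Add(10, Rational(-14, 5))) = Add(0, Rational(36, 5)) = Rational(36, 5)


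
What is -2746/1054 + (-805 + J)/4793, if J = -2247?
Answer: -8189193/2525911 ≈ -3.2421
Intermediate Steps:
-2746/1054 + (-805 + J)/4793 = -2746/1054 + (-805 - 2247)/4793 = -2746*1/1054 - 3052*1/4793 = -1373/527 - 3052/4793 = -8189193/2525911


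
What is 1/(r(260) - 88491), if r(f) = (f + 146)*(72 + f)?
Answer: 1/46301 ≈ 2.1598e-5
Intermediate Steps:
r(f) = (72 + f)*(146 + f) (r(f) = (146 + f)*(72 + f) = (72 + f)*(146 + f))
1/(r(260) - 88491) = 1/((10512 + 260² + 218*260) - 88491) = 1/((10512 + 67600 + 56680) - 88491) = 1/(134792 - 88491) = 1/46301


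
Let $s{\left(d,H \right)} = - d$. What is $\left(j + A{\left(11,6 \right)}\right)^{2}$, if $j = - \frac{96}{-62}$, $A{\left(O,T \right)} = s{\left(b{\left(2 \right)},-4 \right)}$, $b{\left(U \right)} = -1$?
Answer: $\frac{6241}{961} \approx 6.4943$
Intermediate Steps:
$A{\left(O,T \right)} = 1$ ($A{\left(O,T \right)} = \left(-1\right) \left(-1\right) = 1$)
$j = \frac{48}{31}$ ($j = \left(-96\right) \left(- \frac{1}{62}\right) = \frac{48}{31} \approx 1.5484$)
$\left(j + A{\left(11,6 \right)}\right)^{2} = \left(\frac{48}{31} + 1\right)^{2} = \left(\frac{79}{31}\right)^{2} = \frac{6241}{961}$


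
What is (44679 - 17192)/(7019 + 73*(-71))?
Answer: 27487/1836 ≈ 14.971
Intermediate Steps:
(44679 - 17192)/(7019 + 73*(-71)) = 27487/(7019 - 5183) = 27487/1836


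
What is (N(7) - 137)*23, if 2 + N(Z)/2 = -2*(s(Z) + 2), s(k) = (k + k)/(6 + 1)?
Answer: -3611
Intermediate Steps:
s(k) = 2*k/7 (s(k) = (2*k)/7 = (2*k)*(⅐) = 2*k/7)
N(Z) = -12 - 8*Z/7 (N(Z) = -4 + 2*(-2*(2*Z/7 + 2)) = -4 + 2*(-2*(2 + 2*Z/7)) = -4 + 2*(-4 - 4*Z/7) = -4 + (-8 - 8*Z/7) = -12 - 8*Z/7)
(N(7) - 137)*23 = ((-12 - 8/7*7) - 137)*23 = ((-12 - 8) - 137)*23 = (-20 - 137)*23 = -157*23 = -3611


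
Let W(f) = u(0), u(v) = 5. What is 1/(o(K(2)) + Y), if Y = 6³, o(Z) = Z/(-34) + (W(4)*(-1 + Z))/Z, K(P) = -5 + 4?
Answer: 34/7685 ≈ 0.0044242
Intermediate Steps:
K(P) = -1
W(f) = 5
o(Z) = -Z/34 + (-5 + 5*Z)/Z (o(Z) = Z/(-34) + (5*(-1 + Z))/Z = Z*(-1/34) + (-5 + 5*Z)/Z = -Z/34 + (-5 + 5*Z)/Z)
Y = 216
1/(o(K(2)) + Y) = 1/((5 - 5/(-1) - 1/34*(-1)) + 216) = 1/((5 - 5*(-1) + 1/34) + 216) = 1/((5 + 5 + 1/34) + 216) = 1/(341/34 + 216) = 1/(7685/34) = 34/7685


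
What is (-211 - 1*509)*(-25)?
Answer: 18000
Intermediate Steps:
(-211 - 1*509)*(-25) = (-211 - 509)*(-25) = -720*(-25) = 18000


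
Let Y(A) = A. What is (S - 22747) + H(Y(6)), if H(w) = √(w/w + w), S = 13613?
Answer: -9134 + √7 ≈ -9131.4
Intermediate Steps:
H(w) = √(1 + w)
(S - 22747) + H(Y(6)) = (13613 - 22747) + √(1 + 6) = -9134 + √7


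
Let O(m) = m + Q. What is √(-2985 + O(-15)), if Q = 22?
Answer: I*√2978 ≈ 54.571*I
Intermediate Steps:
O(m) = 22 + m (O(m) = m + 22 = 22 + m)
√(-2985 + O(-15)) = √(-2985 + (22 - 15)) = √(-2985 + 7) = √(-2978) = I*√2978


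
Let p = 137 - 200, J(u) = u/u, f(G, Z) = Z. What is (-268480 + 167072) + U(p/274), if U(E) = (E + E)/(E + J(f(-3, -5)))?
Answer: -21397214/211 ≈ -1.0141e+5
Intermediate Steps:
J(u) = 1
p = -63
U(E) = 2*E/(1 + E) (U(E) = (E + E)/(E + 1) = (2*E)/(1 + E) = 2*E/(1 + E))
(-268480 + 167072) + U(p/274) = (-268480 + 167072) + 2*(-63/274)/(1 - 63/274) = -101408 + 2*(-63*1/274)/(1 - 63*1/274) = -101408 + 2*(-63/274)/(1 - 63/274) = -101408 + 2*(-63/274)/(211/274) = -101408 + 2*(-63/274)*(274/211) = -101408 - 126/211 = -21397214/211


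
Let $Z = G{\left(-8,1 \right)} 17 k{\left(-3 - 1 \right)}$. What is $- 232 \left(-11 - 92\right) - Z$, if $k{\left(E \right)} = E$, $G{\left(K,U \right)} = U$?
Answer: $23964$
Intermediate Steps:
$Z = -68$ ($Z = 1 \cdot 17 \left(-3 - 1\right) = 17 \left(-3 - 1\right) = 17 \left(-4\right) = -68$)
$- 232 \left(-11 - 92\right) - Z = - 232 \left(-11 - 92\right) - -68 = \left(-232\right) \left(-103\right) + 68 = 23896 + 68 = 23964$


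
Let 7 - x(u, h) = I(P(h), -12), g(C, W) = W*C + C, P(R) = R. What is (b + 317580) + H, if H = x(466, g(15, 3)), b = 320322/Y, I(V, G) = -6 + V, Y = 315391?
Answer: 100147370725/315391 ≈ 3.1753e+5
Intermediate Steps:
b = 320322/315391 ≈ 1.0156
g(C, W) = C + C*W (g(C, W) = C*W + C = C + C*W)
x(u, h) = 13 - h (x(u, h) = 7 - (-6 + h) = 7 + (6 - h) = 13 - h)
H = -47 (H = 13 - 15*(1 + 3) = 13 - 15*4 = 13 - 1*60 = 13 - 60 = -47)
(b + 317580) + H = (320322/315391 + 317580) - 47 = 100162194102/315391 - 47 = 100147370725/315391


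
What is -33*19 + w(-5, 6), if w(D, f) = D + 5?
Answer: -627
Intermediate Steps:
w(D, f) = 5 + D
-33*19 + w(-5, 6) = -33*19 + (5 - 5) = -627 + 0 = -627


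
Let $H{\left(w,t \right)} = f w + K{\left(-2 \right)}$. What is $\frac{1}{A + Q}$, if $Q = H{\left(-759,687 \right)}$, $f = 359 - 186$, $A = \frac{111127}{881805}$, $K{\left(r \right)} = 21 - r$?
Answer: $- \frac{881805}{115766776493} \approx -7.6171 \cdot 10^{-6}$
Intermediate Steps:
$A = \frac{111127}{881805}$ ($A = 111127 \cdot \frac{1}{881805} = \frac{111127}{881805} \approx 0.12602$)
$f = 173$ ($f = 359 - 186 = 173$)
$H{\left(w,t \right)} = 23 + 173 w$ ($H{\left(w,t \right)} = 173 w + \left(21 - -2\right) = 173 w + \left(21 + 2\right) = 173 w + 23 = 23 + 173 w$)
$Q = -131284$ ($Q = 23 + 173 \left(-759\right) = 23 - 131307 = -131284$)
$\frac{1}{A + Q} = \frac{1}{\frac{111127}{881805} - 131284} = \frac{1}{- \frac{115766776493}{881805}} = - \frac{881805}{115766776493}$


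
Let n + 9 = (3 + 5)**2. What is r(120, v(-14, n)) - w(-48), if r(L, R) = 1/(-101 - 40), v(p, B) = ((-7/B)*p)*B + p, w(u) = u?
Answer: 6767/141 ≈ 47.993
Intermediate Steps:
n = 55 (n = -9 + (3 + 5)**2 = -9 + 8**2 = -9 + 64 = 55)
v(p, B) = -6*p (v(p, B) = (-7*p/B)*B + p = -7*p + p = -6*p)
r(L, R) = -1/141 (r(L, R) = 1/(-141) = -1/141)
r(120, v(-14, n)) - w(-48) = -1/141 - 1*(-48) = -1/141 + 48 = 6767/141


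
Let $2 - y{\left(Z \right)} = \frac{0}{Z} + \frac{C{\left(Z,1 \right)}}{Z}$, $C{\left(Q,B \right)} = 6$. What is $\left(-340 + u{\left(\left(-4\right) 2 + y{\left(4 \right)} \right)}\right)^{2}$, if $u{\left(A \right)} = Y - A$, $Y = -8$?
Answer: $\frac{463761}{4} \approx 1.1594 \cdot 10^{5}$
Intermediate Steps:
$y{\left(Z \right)} = 2 - \frac{6}{Z}$ ($y{\left(Z \right)} = 2 - \left(\frac{0}{Z} + \frac{6}{Z}\right) = 2 - \left(0 + \frac{6}{Z}\right) = 2 - \frac{6}{Z}$)
$u{\left(A \right)} = -8 - A$
$\left(-340 + u{\left(\left(-4\right) 2 + y{\left(4 \right)} \right)}\right)^{2} = \left(-340 - \left(10 - 8 - \frac{3}{2}\right)\right)^{2} = \left(-340 - \left(2 - \frac{3}{2}\right)\right)^{2} = \left(-340 - \frac{1}{2}\right)^{2} = \left(- \frac{681}{2}\right)^{2} = \frac{463761}{4}$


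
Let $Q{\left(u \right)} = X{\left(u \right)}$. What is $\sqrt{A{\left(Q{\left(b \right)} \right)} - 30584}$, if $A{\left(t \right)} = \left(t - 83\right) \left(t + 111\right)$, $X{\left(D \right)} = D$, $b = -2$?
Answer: $i \sqrt{39849} \approx 199.62 i$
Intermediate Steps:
$Q{\left(u \right)} = u$
$A{\left(t \right)} = \left(-83 + t\right) \left(111 + t\right)$
$\sqrt{A{\left(Q{\left(b \right)} \right)} - 30584} = \sqrt{\left(-9213 + \left(-2\right)^{2} + 28 \left(-2\right)\right) - 30584} = \sqrt{\left(-9213 + 4 - 56\right) - 30584} = \sqrt{-9265 - 30584} = \sqrt{-39849} = i \sqrt{39849}$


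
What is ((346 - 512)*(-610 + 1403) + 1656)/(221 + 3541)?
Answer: -64991/1881 ≈ -34.551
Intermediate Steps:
((346 - 512)*(-610 + 1403) + 1656)/(221 + 3541) = (-166*793 + 1656)/3762 = (-131638 + 1656)*(1/3762) = -129982*1/3762 = -64991/1881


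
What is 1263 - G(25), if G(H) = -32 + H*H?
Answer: 670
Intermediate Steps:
G(H) = -32 + H²
1263 - G(25) = 1263 - (-32 + 25²) = 1263 - (-32 + 625) = 1263 - 1*593 = 1263 - 593 = 670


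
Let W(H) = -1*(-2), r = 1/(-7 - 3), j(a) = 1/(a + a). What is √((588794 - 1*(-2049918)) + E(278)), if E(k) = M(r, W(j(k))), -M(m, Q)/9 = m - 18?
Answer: √263887490/10 ≈ 1624.5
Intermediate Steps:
j(a) = 1/(2*a)
r = -⅒ (r = 1/(-10) = -⅒ ≈ -0.10000)
W(H) = 2
M(m, Q) = 162 - 9*m (M(m, Q) = -9*(m - 18) = -9*(-18 + m) = 162 - 9*m)
E(k) = 1629/10 (E(k) = 162 - 9*(-⅒) = 162 + 9/10 = 1629/10)
√((588794 - 1*(-2049918)) + E(278)) = √((588794 - 1*(-2049918)) + 1629/10) = √((588794 + 2049918) + 1629/10) = √(2638712 + 1629/10) = √(26388749/10) = √263887490/10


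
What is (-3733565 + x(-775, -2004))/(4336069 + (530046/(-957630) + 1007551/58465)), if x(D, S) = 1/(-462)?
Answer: -292647925243768565/339875287337520606 ≈ -0.86104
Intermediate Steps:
x(D, S) = -1/462
(-3733565 + x(-775, -2004))/(4336069 + (530046/(-957630) + 1007551/58465)) = (-3733565 - 1/462)/(4336069 + (530046/(-957630) + 1007551/58465)) = -1724907031/(462*(4336069 + (530046*(-1/957630) + 1007551*(1/58465)))) = -1724907031/(462*(4336069 + (-88341/159605 + 1007551/58465))) = -1724907031/(462*(4336069 + 31129064158/1866261265)) = -1724907031/(462*8092268746131443/1866261265) = -1724907031/462*1866261265/8092268746131443 = -292647925243768565/339875287337520606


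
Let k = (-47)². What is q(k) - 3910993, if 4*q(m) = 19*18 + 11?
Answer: -15643619/4 ≈ -3.9109e+6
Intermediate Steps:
k = 2209
q(m) = 353/4 (q(m) = (19*18 + 11)/4 = (342 + 11)/4 = (¼)*353 = 353/4)
q(k) - 3910993 = 353/4 - 3910993 = -15643619/4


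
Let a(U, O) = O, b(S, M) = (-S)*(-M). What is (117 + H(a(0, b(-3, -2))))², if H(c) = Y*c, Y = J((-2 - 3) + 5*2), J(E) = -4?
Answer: 8649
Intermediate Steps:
b(S, M) = M*S
Y = -4
H(c) = -4*c
(117 + H(a(0, b(-3, -2))))² = (117 - (-8)*(-3))² = (117 - 4*6)² = (117 - 24)² = 93² = 8649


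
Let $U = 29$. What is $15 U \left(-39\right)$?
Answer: $-16965$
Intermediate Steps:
$15 U \left(-39\right) = 15 \cdot 29 \left(-39\right) = 435 \left(-39\right) = -16965$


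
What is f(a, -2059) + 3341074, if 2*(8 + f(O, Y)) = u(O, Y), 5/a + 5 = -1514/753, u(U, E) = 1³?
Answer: 6682133/2 ≈ 3.3411e+6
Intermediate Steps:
u(U, E) = 1
a = -3765/5279 (a = 5/(-5 - 1514/753) = 5/(-5279/753) = 5*(-753/5279) = -3765/5279 ≈ -0.71320)
f(O, Y) = -15/2 (f(O, Y) = -8 + (½)*1 = -8 + ½ = -15/2)
f(a, -2059) + 3341074 = -15/2 + 3341074 = 6682133/2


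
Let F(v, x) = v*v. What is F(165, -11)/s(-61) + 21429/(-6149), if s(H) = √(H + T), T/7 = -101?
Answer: -21429/6149 - 9075*I*√3/16 ≈ -3.485 - 982.4*I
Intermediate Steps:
T = -707 (T = 7*(-101) = -707)
F(v, x) = v²
s(H) = √(-707 + H) (s(H) = √(H - 707) = √(-707 + H))
F(165, -11)/s(-61) + 21429/(-6149) = 165²/(√(-707 - 61)) + 21429/(-6149) = 27225/(√(-768)) + 21429*(-1/6149) = 27225/((16*I*√3)) - 21429/6149 = 27225*(-I*√3/48) - 21429/6149 = -9075*I*√3/16 - 21429/6149 = -21429/6149 - 9075*I*√3/16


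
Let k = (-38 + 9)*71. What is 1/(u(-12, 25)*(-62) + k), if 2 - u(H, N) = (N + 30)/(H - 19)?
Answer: -1/2293 ≈ -0.00043611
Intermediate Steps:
k = -2059 (k = -29*71 = -2059)
u(H, N) = 2 - (30 + N)/(-19 + H) (u(H, N) = 2 - (N + 30)/(H - 19) = 2 - (30 + N)/(-19 + H))
1/(u(-12, 25)*(-62) + k) = 1/(((-68 - 1*25 + 2*(-12))/(-19 - 12))*(-62) - 2059) = 1/(((-68 - 25 - 24)/(-31))*(-62) - 2059) = 1/(-1/31*(-117)*(-62) - 2059) = 1/((117/31)*(-62) - 2059) = 1/(-234 - 2059) = 1/(-2293) = -1/2293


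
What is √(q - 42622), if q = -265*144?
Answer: 13*I*√478 ≈ 284.22*I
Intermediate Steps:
q = -38160
√(q - 42622) = √(-38160 - 42622) = √(-80782) = 13*I*√478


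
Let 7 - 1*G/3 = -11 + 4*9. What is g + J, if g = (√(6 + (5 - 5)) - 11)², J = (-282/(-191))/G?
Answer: 218266/1719 - 22*√6 ≈ 73.084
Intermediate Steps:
G = -54 (G = 21 - 3*(-11 + 4*9) = 21 - 3*(-11 + 36) = 21 - 3*25 = 21 - 75 = -54)
J = -47/1719 (J = -282/(-191)/(-54) = -282*(-1/191)*(-1/54) = (282/191)*(-1/54) = -47/1719 ≈ -0.027341)
g = (-11 + √6)² (g = (√(6 + 0) - 11)² = (√6 - 11)² = (-11 + √6)² ≈ 73.111)
g + J = (11 - √6)² - 47/1719 = -47/1719 + (11 - √6)²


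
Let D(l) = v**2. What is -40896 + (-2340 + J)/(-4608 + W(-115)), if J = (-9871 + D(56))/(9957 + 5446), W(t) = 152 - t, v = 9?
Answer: -2734451390198/66864423 ≈ -40895.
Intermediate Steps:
D(l) = 81 (D(l) = 9**2 = 81)
J = -9790/15403 (J = (-9871 + 81)/(9957 + 5446) = -9790/15403 ≈ -0.63559)
-40896 + (-2340 + J)/(-4608 + W(-115)) = -40896 + (-2340 - 9790/15403)/(-4608 + (152 - 1*(-115))) = -40896 - 36052810/(15403*(-4608 + (152 + 115))) = -40896 - 36052810/(15403*(-4608 + 267)) = -40896 - 36052810/15403/(-4341) = -40896 - 36052810/15403*(-1/4341) = -40896 + 36052810/66864423 = -2734451390198/66864423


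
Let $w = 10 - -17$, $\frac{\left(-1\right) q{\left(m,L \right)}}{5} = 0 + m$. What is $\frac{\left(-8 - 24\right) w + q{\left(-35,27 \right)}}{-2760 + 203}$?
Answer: $\frac{689}{2557} \approx 0.26946$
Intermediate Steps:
$q{\left(m,L \right)} = - 5 m$ ($q{\left(m,L \right)} = - 5 \left(0 + m\right) = - 5 m$)
$w = 27$ ($w = 10 + 17 = 27$)
$\frac{\left(-8 - 24\right) w + q{\left(-35,27 \right)}}{-2760 + 203} = \frac{\left(-8 - 24\right) 27 - -175}{-2760 + 203} = \frac{\left(-32\right) 27 + 175}{-2557} = \left(-864 + 175\right) \left(- \frac{1}{2557}\right) = \left(-689\right) \left(- \frac{1}{2557}\right) = \frac{689}{2557}$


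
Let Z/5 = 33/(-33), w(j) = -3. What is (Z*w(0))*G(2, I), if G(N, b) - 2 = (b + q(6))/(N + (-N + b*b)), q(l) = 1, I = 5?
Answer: 168/5 ≈ 33.600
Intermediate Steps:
Z = -5 (Z = 5*(33/(-33)) = 5*(33*(-1/33)) = 5*(-1) = -5)
G(N, b) = 2 + (1 + b)/b**2 (G(N, b) = 2 + (b + 1)/(N + (-N + b*b)) = 2 + (1 + b)/(N + (-N + b**2)) = 2 + (1 + b)/(N + (b**2 - N)) = 2 + (1 + b)/(b**2) = 2 + (1 + b)/b**2)
(Z*w(0))*G(2, I) = (-5*(-3))*(2 + 1/5 + 5**(-2)) = 15*(2 + 1/5 + 1/25) = 15*(56/25) = 168/5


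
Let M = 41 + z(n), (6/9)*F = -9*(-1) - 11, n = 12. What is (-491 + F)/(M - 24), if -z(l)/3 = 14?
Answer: 494/25 ≈ 19.760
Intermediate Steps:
F = -3 (F = 3*(-9*(-1) - 11)/2 = 3*(9 - 11)/2 = (3/2)*(-2) = -3)
z(l) = -42 (z(l) = -3*14 = -42)
M = -1 (M = 41 - 42 = -1)
(-491 + F)/(M - 24) = (-491 - 3)/(-1 - 24) = -494/(-25) = -494*(-1/25) = 494/25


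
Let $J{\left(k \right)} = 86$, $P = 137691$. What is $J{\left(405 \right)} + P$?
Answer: $137777$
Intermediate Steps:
$J{\left(405 \right)} + P = 86 + 137691 = 137777$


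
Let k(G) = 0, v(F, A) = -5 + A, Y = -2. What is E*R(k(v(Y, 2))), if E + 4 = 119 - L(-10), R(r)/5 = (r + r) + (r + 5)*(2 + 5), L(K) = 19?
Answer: 16800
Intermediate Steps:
R(r) = 175 + 45*r (R(r) = 5*((r + r) + (r + 5)*(2 + 5)) = 5*(2*r + (5 + r)*7) = 5*(2*r + (35 + 7*r)) = 5*(35 + 9*r) = 175 + 45*r)
E = 96 (E = -4 + (119 - 1*19) = -4 + (119 - 19) = -4 + 100 = 96)
E*R(k(v(Y, 2))) = 96*(175 + 45*0) = 96*(175 + 0) = 96*175 = 16800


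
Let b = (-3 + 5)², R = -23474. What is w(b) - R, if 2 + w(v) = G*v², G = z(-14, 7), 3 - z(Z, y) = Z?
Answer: 23744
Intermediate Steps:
z(Z, y) = 3 - Z
G = 17 (G = 3 - 1*(-14) = 3 + 14 = 17)
b = 4 (b = 2² = 4)
w(v) = -2 + 17*v²
w(b) - R = (-2 + 17*4²) - 1*(-23474) = (-2 + 17*16) + 23474 = (-2 + 272) + 23474 = 270 + 23474 = 23744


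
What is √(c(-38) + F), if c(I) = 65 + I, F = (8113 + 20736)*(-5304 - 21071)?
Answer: 2*I*√190223087 ≈ 27584.0*I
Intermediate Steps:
F = -760892375 (F = 28849*(-26375) = -760892375)
√(c(-38) + F) = √((65 - 38) - 760892375) = √(27 - 760892375) = √(-760892348) = 2*I*√190223087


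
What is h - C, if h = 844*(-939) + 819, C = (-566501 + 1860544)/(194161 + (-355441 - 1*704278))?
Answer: -685258377883/865558 ≈ -7.9170e+5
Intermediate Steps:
C = -1294043/865558 (C = 1294043/(194161 + (-355441 - 704278)) = 1294043/(194161 - 1059719) = 1294043/(-865558) = 1294043*(-1/865558) = -1294043/865558 ≈ -1.4950)
h = -791697 (h = -792516 + 819 = -791697)
h - C = -791697 - 1*(-1294043/865558) = -791697 + 1294043/865558 = -685258377883/865558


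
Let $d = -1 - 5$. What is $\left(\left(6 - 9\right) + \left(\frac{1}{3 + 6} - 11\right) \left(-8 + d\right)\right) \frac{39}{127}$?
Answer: $\frac{17485}{381} \approx 45.892$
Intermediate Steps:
$d = -6$ ($d = -1 - 5 = -6$)
$\left(\left(6 - 9\right) + \left(\frac{1}{3 + 6} - 11\right) \left(-8 + d\right)\right) \frac{39}{127} = \left(\left(6 - 9\right) + \left(\frac{1}{3 + 6} - 11\right) \left(-8 - 6\right)\right) \frac{39}{127} = \left(-3 + \left(\frac{1}{9} - 11\right) \left(-14\right)\right) 39 \cdot \frac{1}{127} = \left(-3 + \left(\frac{1}{9} - 11\right) \left(-14\right)\right) \frac{39}{127} = \left(-3 - - \frac{1372}{9}\right) \frac{39}{127} = \left(-3 + \frac{1372}{9}\right) \frac{39}{127} = \frac{1345}{9} \cdot \frac{39}{127} = \frac{17485}{381}$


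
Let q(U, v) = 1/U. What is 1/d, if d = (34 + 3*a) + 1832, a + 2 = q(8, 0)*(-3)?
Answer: 8/14871 ≈ 0.00053796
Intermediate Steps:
a = -19/8 (a = -2 - 3/8 = -19/8 ≈ -2.3750)
d = 14871/8 (d = (34 + 3*(-19/8)) + 1832 = (34 - 57/8) + 1832 = 215/8 + 1832 = 14871/8 ≈ 1858.9)
1/d = 1/(14871/8) = 8/14871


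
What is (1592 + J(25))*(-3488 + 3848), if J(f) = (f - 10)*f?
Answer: 708120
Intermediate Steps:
J(f) = f*(-10 + f) (J(f) = (-10 + f)*f = f*(-10 + f))
(1592 + J(25))*(-3488 + 3848) = (1592 + 25*(-10 + 25))*(-3488 + 3848) = (1592 + 25*15)*360 = (1592 + 375)*360 = 1967*360 = 708120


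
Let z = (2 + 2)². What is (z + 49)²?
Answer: 4225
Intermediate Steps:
z = 16 (z = 4² = 16)
(z + 49)² = (16 + 49)² = 65² = 4225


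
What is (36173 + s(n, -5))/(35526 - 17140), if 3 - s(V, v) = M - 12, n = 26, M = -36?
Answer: 18112/9193 ≈ 1.9702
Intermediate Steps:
s(V, v) = 51 (s(V, v) = 3 - (-36 - 12) = 3 - 1*(-48) = 3 + 48 = 51)
(36173 + s(n, -5))/(35526 - 17140) = (36173 + 51)/(35526 - 17140) = 36224/18386 = 36224*(1/18386) = 18112/9193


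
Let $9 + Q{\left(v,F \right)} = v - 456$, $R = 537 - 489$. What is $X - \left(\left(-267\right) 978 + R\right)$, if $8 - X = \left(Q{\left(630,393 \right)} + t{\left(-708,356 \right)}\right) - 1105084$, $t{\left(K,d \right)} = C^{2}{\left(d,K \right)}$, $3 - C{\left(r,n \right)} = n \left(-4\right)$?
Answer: $-6637236$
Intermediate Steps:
$C{\left(r,n \right)} = 3 + 4 n$ ($C{\left(r,n \right)} = 3 - n \left(-4\right) = 3 - - 4 n = 3 + 4 n$)
$R = 48$
$t{\left(K,d \right)} = \left(3 + 4 K\right)^{2}$
$Q{\left(v,F \right)} = -465 + v$ ($Q{\left(v,F \right)} = -9 + \left(v - 456\right) = -9 + \left(-456 + v\right) = -465 + v$)
$X = -6898314$ ($X = 8 - \left(\left(\left(-465 + 630\right) + \left(3 + 4 \left(-708\right)\right)^{2}\right) - 1105084\right) = 8 - \left(\left(165 + \left(3 - 2832\right)^{2}\right) - 1105084\right) = 8 - \left(\left(165 + \left(-2829\right)^{2}\right) - 1105084\right) = 8 - \left(\left(165 + 8003241\right) - 1105084\right) = 8 - \left(8003406 - 1105084\right) = 8 - 6898322 = -6898314$)
$X - \left(\left(-267\right) 978 + R\right) = -6898314 - \left(\left(-267\right) 978 + 48\right) = -6898314 - \left(-261126 + 48\right) = -6898314 - -261078 = -6898314 + 261078 = -6637236$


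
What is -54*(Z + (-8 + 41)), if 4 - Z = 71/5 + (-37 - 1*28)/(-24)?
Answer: -21699/20 ≈ -1084.9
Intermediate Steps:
Z = -1549/120 (Z = 4 - (71/5 + (-37 - 1*28)/(-24)) = 4 - (71*(⅕) + (-37 - 28)*(-1/24)) = 4 - (71/5 - 65*(-1/24)) = 4 - (71/5 + 65/24) = 4 - 1*2029/120 = 4 - 2029/120 = -1549/120 ≈ -12.908)
-54*(Z + (-8 + 41)) = -54*(-1549/120 + (-8 + 41)) = -54*(-1549/120 + 33) = -54*2411/120 = -21699/20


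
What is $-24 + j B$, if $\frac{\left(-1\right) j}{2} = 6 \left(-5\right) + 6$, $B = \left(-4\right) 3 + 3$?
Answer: $-456$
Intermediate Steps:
$B = -9$ ($B = -12 + 3 = -9$)
$j = 48$ ($j = - 2 \left(6 \left(-5\right) + 6\right) = - 2 \left(-30 + 6\right) = \left(-2\right) \left(-24\right) = 48$)
$-24 + j B = -24 + 48 \left(-9\right) = -24 - 432 = -456$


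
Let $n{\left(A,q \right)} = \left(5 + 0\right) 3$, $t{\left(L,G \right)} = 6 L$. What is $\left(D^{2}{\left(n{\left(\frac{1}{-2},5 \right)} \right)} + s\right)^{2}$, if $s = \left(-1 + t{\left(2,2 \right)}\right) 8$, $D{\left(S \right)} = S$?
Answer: $97969$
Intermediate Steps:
$n{\left(A,q \right)} = 15$ ($n{\left(A,q \right)} = 5 \cdot 3 = 15$)
$s = 88$ ($s = \left(-1 + 6 \cdot 2\right) 8 = \left(-1 + 12\right) 8 = 11 \cdot 8 = 88$)
$\left(D^{2}{\left(n{\left(\frac{1}{-2},5 \right)} \right)} + s\right)^{2} = \left(15^{2} + 88\right)^{2} = \left(225 + 88\right)^{2} = 313^{2} = 97969$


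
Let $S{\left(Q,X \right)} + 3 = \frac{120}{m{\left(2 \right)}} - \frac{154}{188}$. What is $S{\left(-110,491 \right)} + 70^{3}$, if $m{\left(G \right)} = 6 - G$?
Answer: $\frac{32244461}{94} \approx 3.4303 \cdot 10^{5}$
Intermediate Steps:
$S{\left(Q,X \right)} = \frac{2461}{94}$ ($S{\left(Q,X \right)} = -3 + \left(\frac{120}{6 - 2} - \frac{154}{188}\right) = -3 + \left(\frac{120}{6 - 2} - \frac{77}{94}\right) = -3 - \left(\frac{77}{94} - \frac{120}{4}\right) = -3 + \left(120 \cdot \frac{1}{4} - \frac{77}{94}\right) = -3 + \left(30 - \frac{77}{94}\right) = -3 + \frac{2743}{94} = \frac{2461}{94}$)
$S{\left(-110,491 \right)} + 70^{3} = \frac{2461}{94} + 70^{3} = \frac{2461}{94} + 343000 = \frac{32244461}{94}$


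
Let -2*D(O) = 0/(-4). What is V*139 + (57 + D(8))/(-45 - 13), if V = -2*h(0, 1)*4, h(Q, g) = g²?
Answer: -64553/58 ≈ -1113.0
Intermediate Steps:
D(O) = 0 (D(O) = -0/(-4) = -0*(-1)/4 = -½*0 = 0)
V = -8 (V = -2*1²*4 = -2*1*4 = -2*4 = -8)
V*139 + (57 + D(8))/(-45 - 13) = -8*139 + (57 + 0)/(-45 - 13) = -1112 + 57/(-58) = -1112 + 57*(-1/58) = -1112 - 57/58 = -64553/58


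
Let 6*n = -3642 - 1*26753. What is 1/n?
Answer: -6/30395 ≈ -0.00019740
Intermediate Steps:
n = -30395/6 (n = (-3642 - 1*26753)/6 = (-3642 - 26753)/6 = (1/6)*(-30395) = -30395/6 ≈ -5065.8)
1/n = 1/(-30395/6) = -6/30395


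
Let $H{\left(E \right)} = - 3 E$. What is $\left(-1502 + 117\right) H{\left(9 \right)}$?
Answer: $37395$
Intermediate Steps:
$\left(-1502 + 117\right) H{\left(9 \right)} = \left(-1502 + 117\right) \left(\left(-3\right) 9\right) = \left(-1385\right) \left(-27\right) = 37395$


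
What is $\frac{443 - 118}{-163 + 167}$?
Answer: $\frac{325}{4} \approx 81.25$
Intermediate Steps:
$\frac{443 - 118}{-163 + 167} = \frac{325}{4}$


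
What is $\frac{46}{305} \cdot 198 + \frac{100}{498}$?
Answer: $\frac{2283142}{75945} \approx 30.063$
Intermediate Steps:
$\frac{46}{305} \cdot 198 + \frac{100}{498} = 46 \cdot \frac{1}{305} \cdot 198 + 100 \cdot \frac{1}{498} = \frac{46}{305} \cdot 198 + \frac{50}{249} = \frac{9108}{305} + \frac{50}{249} = \frac{2283142}{75945}$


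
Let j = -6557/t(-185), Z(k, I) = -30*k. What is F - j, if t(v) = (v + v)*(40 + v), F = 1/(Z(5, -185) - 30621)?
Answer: 201711797/1650864150 ≈ 0.12219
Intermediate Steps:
F = -1/30771 (F = 1/(-30*5 - 30621) = 1/(-150 - 30621) = 1/(-30771) = -1/30771 ≈ -3.2498e-5)
t(v) = 2*v*(40 + v) (t(v) = (2*v)*(40 + v) = 2*v*(40 + v))
j = -6557/53650 (j = -6557*(-1/(370*(40 - 185))) = -6557/(2*(-185)*(-145)) = -6557/53650 ≈ -0.12222)
F - j = -1/30771 - 1*(-6557/53650) = -1/30771 + 6557/53650 = 201711797/1650864150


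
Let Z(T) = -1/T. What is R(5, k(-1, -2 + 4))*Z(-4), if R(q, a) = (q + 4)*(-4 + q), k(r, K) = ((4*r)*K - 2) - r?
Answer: 9/4 ≈ 2.2500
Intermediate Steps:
k(r, K) = -2 - r + 4*K*r (k(r, K) = (4*K*r - 2) - r = (-2 + 4*K*r) - r = -2 - r + 4*K*r)
R(q, a) = (-4 + q)*(4 + q) (R(q, a) = (4 + q)*(-4 + q) = (-4 + q)*(4 + q))
R(5, k(-1, -2 + 4))*Z(-4) = (-16 + 5²)*(-1/(-4)) = (-16 + 25)*(-1*(-¼)) = 9*(¼) = 9/4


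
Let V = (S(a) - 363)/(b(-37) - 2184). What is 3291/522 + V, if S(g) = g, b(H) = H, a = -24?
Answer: 2503775/386454 ≈ 6.4788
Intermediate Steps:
V = 387/2221 (V = (-24 - 363)/(-37 - 2184) = -387/(-2221) = -387*(-1/2221) = 387/2221 ≈ 0.17425)
3291/522 + V = 3291/522 + 387/2221 = 3291*(1/522) + 387/2221 = 1097/174 + 387/2221 = 2503775/386454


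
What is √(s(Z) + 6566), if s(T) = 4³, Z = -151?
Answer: √6630 ≈ 81.425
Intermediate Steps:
s(T) = 64
√(s(Z) + 6566) = √(64 + 6566) = √6630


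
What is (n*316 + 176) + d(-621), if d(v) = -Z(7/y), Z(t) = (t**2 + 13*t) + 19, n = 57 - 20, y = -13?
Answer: 2003615/169 ≈ 11856.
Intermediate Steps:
n = 37
Z(t) = 19 + t**2 + 13*t
d(v) = -2077/169 (d(v) = -(19 + (7/(-13))**2 + 13*(7/(-13))) = -(19 + (7*(-1/13))**2 + 13*(7*(-1/13))) = -(19 + (-7/13)**2 + 13*(-7/13)) = -(19 + 49/169 - 7) = -1*2077/169 = -2077/169)
(n*316 + 176) + d(-621) = (37*316 + 176) - 2077/169 = (11692 + 176) - 2077/169 = 11868 - 2077/169 = 2003615/169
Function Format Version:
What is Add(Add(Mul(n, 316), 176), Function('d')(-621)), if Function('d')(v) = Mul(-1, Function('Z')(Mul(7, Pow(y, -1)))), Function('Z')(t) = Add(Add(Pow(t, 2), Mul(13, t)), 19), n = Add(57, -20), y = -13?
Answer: Rational(2003615, 169) ≈ 11856.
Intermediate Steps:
n = 37
Function('Z')(t) = Add(19, Pow(t, 2), Mul(13, t))
Function('d')(v) = Rational(-2077, 169) (Function('d')(v) = Mul(-1, Add(19, Pow(Mul(7, Pow(-13, -1)), 2), Mul(13, Mul(7, Pow(-13, -1))))) = Mul(-1, Add(19, Pow(Mul(7, Rational(-1, 13)), 2), Mul(13, Mul(7, Rational(-1, 13))))) = Mul(-1, Add(19, Pow(Rational(-7, 13), 2), Mul(13, Rational(-7, 13)))) = Mul(-1, Add(19, Rational(49, 169), -7)) = Mul(-1, Rational(2077, 169)) = Rational(-2077, 169))
Add(Add(Mul(n, 316), 176), Function('d')(-621)) = Add(Add(Mul(37, 316), 176), Rational(-2077, 169)) = Add(Add(11692, 176), Rational(-2077, 169)) = Add(11868, Rational(-2077, 169)) = Rational(2003615, 169)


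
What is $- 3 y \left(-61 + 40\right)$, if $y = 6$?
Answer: $378$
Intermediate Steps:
$- 3 y \left(-61 + 40\right) = \left(-3\right) 6 \left(-61 + 40\right) = \left(-18\right) \left(-21\right) = 378$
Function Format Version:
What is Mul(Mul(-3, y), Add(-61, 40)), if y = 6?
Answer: 378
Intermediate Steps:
Mul(Mul(-3, y), Add(-61, 40)) = Mul(Mul(-3, 6), Add(-61, 40)) = Mul(-18, -21) = 378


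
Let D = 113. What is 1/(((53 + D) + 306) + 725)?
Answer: 1/1197 ≈ 0.00083542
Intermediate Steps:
1/(((53 + D) + 306) + 725) = 1/(((53 + 113) + 306) + 725) = 1/((166 + 306) + 725) = 1/(472 + 725) = 1/1197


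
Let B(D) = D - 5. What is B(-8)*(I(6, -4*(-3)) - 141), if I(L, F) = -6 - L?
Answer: 1989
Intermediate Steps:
B(D) = -5 + D
B(-8)*(I(6, -4*(-3)) - 141) = (-5 - 8)*((-6 - 1*6) - 141) = -13*((-6 - 6) - 141) = -13*(-12 - 141) = -13*(-153) = 1989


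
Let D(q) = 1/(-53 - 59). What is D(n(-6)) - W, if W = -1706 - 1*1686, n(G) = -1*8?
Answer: 379903/112 ≈ 3392.0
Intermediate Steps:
n(G) = -8
D(q) = -1/112 (D(q) = 1/(-112) = -1/112)
W = -3392 (W = -1706 - 1686 = -3392)
D(n(-6)) - W = -1/112 - 1*(-3392) = -1/112 + 3392 = 379903/112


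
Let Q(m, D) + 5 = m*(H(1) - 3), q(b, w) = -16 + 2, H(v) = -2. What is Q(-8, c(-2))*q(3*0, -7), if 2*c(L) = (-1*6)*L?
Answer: -490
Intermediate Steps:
c(L) = -3*L (c(L) = ((-1*6)*L)/2 = (-6*L)/2 = -3*L)
q(b, w) = -14
Q(m, D) = -5 - 5*m (Q(m, D) = -5 + m*(-2 - 3) = -5 + m*(-5) = -5 - 5*m)
Q(-8, c(-2))*q(3*0, -7) = (-5 - 5*(-8))*(-14) = (-5 + 40)*(-14) = 35*(-14) = -490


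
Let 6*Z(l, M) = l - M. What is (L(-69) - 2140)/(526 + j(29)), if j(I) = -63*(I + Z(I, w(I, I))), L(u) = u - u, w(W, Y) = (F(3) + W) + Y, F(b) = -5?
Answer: 2140/1049 ≈ 2.0400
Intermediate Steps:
w(W, Y) = -5 + W + Y (w(W, Y) = (-5 + W) + Y = -5 + W + Y)
Z(l, M) = -M/6 + l/6 (Z(l, M) = (l - M)/6 = -M/6 + l/6)
L(u) = 0
j(I) = -105/2 - 105*I/2 (j(I) = -63*(I + (-(-5 + I + I)/6 + I/6)) = -63*(I + (-(-5 + 2*I)/6 + I/6)) = -63*(I + ((⅚ - I/3) + I/6)) = -63*(I + (⅚ - I/6)) = -63*(⅚ + 5*I/6) = -105/2 - 105*I/2)
(L(-69) - 2140)/(526 + j(29)) = (0 - 2140)/(526 + (-105/2 - 105/2*29)) = -2140/(526 + (-105/2 - 3045/2)) = -2140/(526 - 1575) = -2140/(-1049) = -2140*(-1/1049) = 2140/1049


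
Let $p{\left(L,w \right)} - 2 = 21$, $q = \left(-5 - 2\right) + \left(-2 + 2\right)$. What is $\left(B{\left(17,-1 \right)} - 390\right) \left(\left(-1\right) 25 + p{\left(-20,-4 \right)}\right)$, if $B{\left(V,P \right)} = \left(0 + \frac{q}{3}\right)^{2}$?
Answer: $\frac{6922}{9} \approx 769.11$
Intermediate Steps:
$q = -7$ ($q = -7 + 0 = -7$)
$p{\left(L,w \right)} = 23$ ($p{\left(L,w \right)} = 2 + 21 = 23$)
$B{\left(V,P \right)} = \frac{49}{9}$ ($B{\left(V,P \right)} = \left(0 - \frac{7}{3}\right)^{2} = \left(- \frac{7}{3}\right)^{2} = \frac{49}{9}$)
$\left(B{\left(17,-1 \right)} - 390\right) \left(\left(-1\right) 25 + p{\left(-20,-4 \right)}\right) = \left(\frac{49}{9} - 390\right) \left(\left(-1\right) 25 + 23\right) = - \frac{3461 \left(-25 + 23\right)}{9} = \left(- \frac{3461}{9}\right) \left(-2\right) = \frac{6922}{9}$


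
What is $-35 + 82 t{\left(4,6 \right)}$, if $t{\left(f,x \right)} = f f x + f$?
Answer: $8165$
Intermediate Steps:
$t{\left(f,x \right)} = f + x f^{2}$ ($t{\left(f,x \right)} = f^{2} x + f = x f^{2} + f = f + x f^{2}$)
$-35 + 82 t{\left(4,6 \right)} = -35 + 82 \cdot 4 \left(1 + 4 \cdot 6\right) = -35 + 82 \cdot 4 \left(1 + 24\right) = -35 + 82 \cdot 4 \cdot 25 = -35 + 82 \cdot 100 = -35 + 8200 = 8165$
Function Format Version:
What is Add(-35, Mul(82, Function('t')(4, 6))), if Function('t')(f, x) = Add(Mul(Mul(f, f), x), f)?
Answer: 8165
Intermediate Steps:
Function('t')(f, x) = Add(f, Mul(x, Pow(f, 2))) (Function('t')(f, x) = Add(Mul(Pow(f, 2), x), f) = Add(Mul(x, Pow(f, 2)), f) = Add(f, Mul(x, Pow(f, 2))))
Add(-35, Mul(82, Function('t')(4, 6))) = Add(-35, Mul(82, Mul(4, Add(1, Mul(4, 6))))) = Add(-35, Mul(82, Mul(4, Add(1, 24)))) = Add(-35, Mul(82, Mul(4, 25))) = Add(-35, Mul(82, 100)) = Add(-35, 8200) = 8165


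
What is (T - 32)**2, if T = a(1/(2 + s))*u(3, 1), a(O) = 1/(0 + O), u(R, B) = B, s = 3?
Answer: 729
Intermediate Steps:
a(O) = 1/O
T = 5 (T = 1/1/(2 + 3) = 1/1/5 = 1/(1/5) = 5*1 = 5)
(T - 32)**2 = (5 - 32)**2 = (-27)**2 = 729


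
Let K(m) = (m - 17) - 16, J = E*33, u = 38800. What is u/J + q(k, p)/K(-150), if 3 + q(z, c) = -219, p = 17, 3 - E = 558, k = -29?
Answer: -202298/223443 ≈ -0.90537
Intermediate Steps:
E = -555 (E = 3 - 1*558 = 3 - 558 = -555)
q(z, c) = -222 (q(z, c) = -3 - 219 = -222)
J = -18315 (J = -555*33 = -18315)
K(m) = -33 + m (K(m) = (-17 + m) - 16 = -33 + m)
u/J + q(k, p)/K(-150) = 38800/(-18315) - 222/(-33 - 150) = 38800*(-1/18315) - 222/(-183) = -7760/3663 - 222*(-1/183) = -7760/3663 + 74/61 = -202298/223443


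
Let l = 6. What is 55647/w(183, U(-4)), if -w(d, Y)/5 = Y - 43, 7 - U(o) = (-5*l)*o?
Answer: 18549/260 ≈ 71.342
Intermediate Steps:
U(o) = 7 + 30*o (U(o) = 7 - (-5*6)*o = 7 - (-30)*o = 7 + 30*o)
w(d, Y) = 215 - 5*Y (w(d, Y) = -5*(Y - 43) = -5*(-43 + Y) = 215 - 5*Y)
55647/w(183, U(-4)) = 55647/(215 - 5*(7 + 30*(-4))) = 55647/(215 - 5*(7 - 120)) = 55647/(215 - 5*(-113)) = 55647/(215 + 565) = 55647/780 = 55647*(1/780) = 18549/260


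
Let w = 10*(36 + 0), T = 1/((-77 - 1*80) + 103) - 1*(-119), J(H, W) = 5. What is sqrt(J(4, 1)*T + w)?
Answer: sqrt(309390)/18 ≈ 30.902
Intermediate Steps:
T = 6425/54 (T = 1/((-77 - 80) + 103) + 119 = 1/(-157 + 103) + 119 = 1/(-54) + 119 = -1/54 + 119 = 6425/54 ≈ 118.98)
w = 360 (w = 10*36 = 360)
sqrt(J(4, 1)*T + w) = sqrt(5*(6425/54) + 360) = sqrt(32125/54 + 360) = sqrt(51565/54) = sqrt(309390)/18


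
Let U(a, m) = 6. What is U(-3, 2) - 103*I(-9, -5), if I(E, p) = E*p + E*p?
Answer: -9264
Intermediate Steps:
I(E, p) = 2*E*p
U(-3, 2) - 103*I(-9, -5) = 6 - 206*(-9)*(-5) = 6 - 103*90 = 6 - 9270 = -9264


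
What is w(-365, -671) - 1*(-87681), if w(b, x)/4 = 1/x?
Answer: 58833947/671 ≈ 87681.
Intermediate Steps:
w(b, x) = 4/x
w(-365, -671) - 1*(-87681) = 4/(-671) - 1*(-87681) = 4*(-1/671) + 87681 = -4/671 + 87681 = 58833947/671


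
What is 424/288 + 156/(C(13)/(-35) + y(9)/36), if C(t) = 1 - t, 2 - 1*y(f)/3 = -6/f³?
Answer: 71991097/234324 ≈ 307.23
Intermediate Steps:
y(f) = 6 + 18/f³ (y(f) = 6 - (-18)/(f*(f*f)) = 6 - (-18)/(f*f²) = 6 - (-18)/(f³) = 6 - (-18)/f³ = 6 + 18/f³)
424/288 + 156/(C(13)/(-35) + y(9)/36) = 424/288 + 156/((1 - 1*13)/(-35) + (6 + 18/9³)/36) = 424*(1/288) + 156/((1 - 13)*(-1/35) + (6 + 18*(1/729))*(1/36)) = 53/36 + 156/(-12*(-1/35) + (6 + 2/81)*(1/36)) = 53/36 + 156/(12/35 + (488/81)*(1/36)) = 53/36 + 156/(12/35 + 122/729) = 53/36 + 156/(13018/25515) = 53/36 + 156*(25515/13018) = 53/36 + 1990170/6509 = 71991097/234324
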